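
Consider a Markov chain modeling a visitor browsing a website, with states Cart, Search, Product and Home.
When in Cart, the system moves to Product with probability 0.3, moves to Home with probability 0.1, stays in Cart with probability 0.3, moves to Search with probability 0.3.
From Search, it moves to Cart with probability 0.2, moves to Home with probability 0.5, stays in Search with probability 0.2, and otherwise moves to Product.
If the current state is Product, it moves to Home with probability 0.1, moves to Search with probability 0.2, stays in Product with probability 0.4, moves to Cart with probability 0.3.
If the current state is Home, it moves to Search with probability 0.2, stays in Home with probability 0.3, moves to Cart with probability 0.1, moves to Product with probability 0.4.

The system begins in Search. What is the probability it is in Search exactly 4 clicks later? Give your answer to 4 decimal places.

0.2222

Propagate the distribution vector 4 clicks from Search.
After 0 clicks: (0.0000, 1.0000, 0.0000, 0.0000)
After 1 click: (0.2000, 0.2000, 0.1000, 0.5000)
After 2 clicks: (0.1800, 0.2200, 0.3200, 0.2800)
After 3 clicks: (0.2220, 0.2180, 0.3160, 0.2440)
After 4 clicks: (0.2294, 0.2222, 0.3124, 0.2360)
P(in Search after 4 clicks) = 0.2222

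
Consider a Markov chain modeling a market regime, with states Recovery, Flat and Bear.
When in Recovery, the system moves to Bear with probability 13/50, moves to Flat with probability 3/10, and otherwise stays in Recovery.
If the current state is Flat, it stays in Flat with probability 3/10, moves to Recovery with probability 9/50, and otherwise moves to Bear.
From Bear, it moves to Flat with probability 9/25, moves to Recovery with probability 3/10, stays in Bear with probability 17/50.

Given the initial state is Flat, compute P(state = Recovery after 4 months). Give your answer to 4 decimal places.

0.3034

Propagate the distribution vector 4 months from Flat.
After 0 months: (0.0000, 1.0000, 0.0000)
After 1 month: (0.1800, 0.3000, 0.5200)
After 2 months: (0.2892, 0.3312, 0.3796)
After 3 months: (0.3007, 0.3228, 0.3765)
After 4 months: (0.3034, 0.3226, 0.3740)
P(in Recovery after 4 months) = 0.3034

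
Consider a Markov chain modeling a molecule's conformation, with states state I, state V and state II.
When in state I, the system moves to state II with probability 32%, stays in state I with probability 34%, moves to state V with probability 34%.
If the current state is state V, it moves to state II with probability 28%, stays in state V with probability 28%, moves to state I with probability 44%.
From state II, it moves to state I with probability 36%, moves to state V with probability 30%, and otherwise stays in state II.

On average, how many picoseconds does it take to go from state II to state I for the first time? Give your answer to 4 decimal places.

2.6074

Let t(s) be the expected number of picoseconds to first reach state I from state s, with t(state I) = 0. Conditioning on the first picosecond:
t(state V) = 1 + 0.28·t(state V) + 0.28·t(state II)
t(state II) = 1 + 0.3·t(state V) + 0.34·t(state II)
Solving: t(state V) = 2.4029, t(state II) = 2.6074.
Expected picoseconds from state II to state I: 2.6074.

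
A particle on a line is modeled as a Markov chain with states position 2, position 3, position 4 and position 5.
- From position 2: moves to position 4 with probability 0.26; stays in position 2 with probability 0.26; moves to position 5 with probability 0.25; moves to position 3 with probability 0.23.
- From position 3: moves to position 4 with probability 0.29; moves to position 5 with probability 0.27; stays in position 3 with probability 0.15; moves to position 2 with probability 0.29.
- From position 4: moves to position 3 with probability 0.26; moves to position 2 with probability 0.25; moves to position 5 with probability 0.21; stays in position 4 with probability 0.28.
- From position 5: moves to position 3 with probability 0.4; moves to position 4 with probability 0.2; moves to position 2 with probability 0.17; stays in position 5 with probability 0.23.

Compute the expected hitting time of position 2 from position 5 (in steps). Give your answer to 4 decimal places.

4.4489

Let t(s) be the expected number of steps to first reach position 2 from state s, with t(position 2) = 0. Conditioning on the first step:
t(position 3) = 1 + 0.15·t(position 3) + 0.29·t(position 4) + 0.27·t(position 5)
t(position 4) = 1 + 0.26·t(position 3) + 0.28·t(position 4) + 0.21·t(position 5)
t(position 5) = 1 + 0.4·t(position 3) + 0.2·t(position 4) + 0.23·t(position 5)
Solving: t(position 3) = 3.9989, t(position 4) = 4.1305, t(position 5) = 4.4489.
Expected steps from position 5 to position 2: 4.4489.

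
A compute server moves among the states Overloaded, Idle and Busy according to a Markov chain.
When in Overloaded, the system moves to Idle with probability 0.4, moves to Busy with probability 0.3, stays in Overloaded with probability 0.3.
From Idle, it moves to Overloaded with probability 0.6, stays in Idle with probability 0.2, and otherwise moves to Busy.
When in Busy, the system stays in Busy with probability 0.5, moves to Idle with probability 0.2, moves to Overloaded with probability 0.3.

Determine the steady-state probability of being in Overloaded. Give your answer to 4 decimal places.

0.3830

Let the stationary distribution be π with π = πP and π_1 + π_2 + π_3 = 1.
π_1 = 0.3·π_1 + 0.6·π_2 + 0.3·π_3
π_2 = 0.4·π_1 + 0.2·π_2 + 0.2·π_3
Solving with the normalization constraint gives π = (0.3830, 0.2766, 0.3404).
So the stationary probability of Overloaded is 0.3830.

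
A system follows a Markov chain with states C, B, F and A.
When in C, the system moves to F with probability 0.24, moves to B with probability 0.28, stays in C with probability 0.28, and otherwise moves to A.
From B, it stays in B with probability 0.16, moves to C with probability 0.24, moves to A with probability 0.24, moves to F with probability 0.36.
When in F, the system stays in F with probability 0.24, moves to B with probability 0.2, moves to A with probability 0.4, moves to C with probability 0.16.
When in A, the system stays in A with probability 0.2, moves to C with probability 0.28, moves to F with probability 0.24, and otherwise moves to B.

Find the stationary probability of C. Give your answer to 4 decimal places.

Let the stationary distribution be π with π = πP and π_1 + π_2 + π_3 + π_4 = 1.
π_1 = 0.28·π_1 + 0.24·π_2 + 0.16·π_3 + 0.28·π_4
π_2 = 0.28·π_1 + 0.16·π_2 + 0.2·π_3 + 0.28·π_4
π_3 = 0.24·π_1 + 0.36·π_2 + 0.24·π_3 + 0.24·π_4
Solving with the normalization constraint gives π = (0.2386, 0.2309, 0.2677, 0.2628).
So the stationary probability of C is 0.2386.

0.2386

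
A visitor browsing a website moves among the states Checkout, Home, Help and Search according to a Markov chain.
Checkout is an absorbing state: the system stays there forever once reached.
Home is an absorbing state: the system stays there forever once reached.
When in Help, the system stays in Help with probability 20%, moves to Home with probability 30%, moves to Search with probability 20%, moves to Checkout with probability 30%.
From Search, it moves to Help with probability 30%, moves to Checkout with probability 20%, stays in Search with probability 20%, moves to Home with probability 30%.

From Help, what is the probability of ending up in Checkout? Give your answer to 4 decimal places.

0.4828

Let h(s) be the probability of absorption at Checkout starting from transient state s. Then h(Checkout) = 1 and h(Home) = 0. By first-step analysis:
h(Help) = 0.3·1 + 0.3·0 + 0.2·h(Help) + 0.2·h(Search)
h(Search) = 0.2·1 + 0.3·0 + 0.3·h(Help) + 0.2·h(Search)
Solving: h(Help) = 0.4828, h(Search) = 0.4310.
Starting from Help, the probability is 0.4828.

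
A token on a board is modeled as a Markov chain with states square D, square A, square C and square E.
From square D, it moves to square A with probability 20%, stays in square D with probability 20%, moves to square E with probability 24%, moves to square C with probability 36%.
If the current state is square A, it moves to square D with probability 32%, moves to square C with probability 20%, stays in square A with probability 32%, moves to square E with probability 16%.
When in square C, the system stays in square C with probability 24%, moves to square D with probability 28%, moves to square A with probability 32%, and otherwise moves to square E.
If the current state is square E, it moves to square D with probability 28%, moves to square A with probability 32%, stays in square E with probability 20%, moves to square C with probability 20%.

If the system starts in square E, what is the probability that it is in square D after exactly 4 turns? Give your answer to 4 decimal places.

0.2699

Propagate the distribution vector 4 turns from square E.
After 0 turns: (0.0000, 0.0000, 0.0000, 1.0000)
After 1 turn: (0.2800, 0.3200, 0.2000, 0.2000)
After 2 turns: (0.2704, 0.2864, 0.2528, 0.1904)
After 3 turns: (0.2698, 0.2876, 0.2534, 0.1892)
After 4 turns: (0.2699, 0.2876, 0.2533, 0.1892)
P(in square D after 4 turns) = 0.2699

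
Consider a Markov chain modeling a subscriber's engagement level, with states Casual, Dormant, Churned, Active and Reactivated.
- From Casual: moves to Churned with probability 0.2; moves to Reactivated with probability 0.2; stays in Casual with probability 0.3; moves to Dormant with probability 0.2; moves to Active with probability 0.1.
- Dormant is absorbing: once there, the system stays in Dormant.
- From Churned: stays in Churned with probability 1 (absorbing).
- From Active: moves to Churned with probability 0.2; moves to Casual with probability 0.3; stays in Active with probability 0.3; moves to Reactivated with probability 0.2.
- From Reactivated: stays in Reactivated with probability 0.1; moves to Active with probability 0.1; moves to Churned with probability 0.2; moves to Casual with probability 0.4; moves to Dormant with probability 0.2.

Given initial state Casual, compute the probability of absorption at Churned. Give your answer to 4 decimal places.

Let h(s) be the probability of absorption at Churned starting from transient state s. Then h(Churned) = 1 and h(Dormant) = 0. By first-step analysis:
h(Casual) = 0.3·h(Casual) + 0.2·0 + 0.2·1 + 0.1·h(Active) + 0.2·h(Reactivated)
h(Active) = 0.3·h(Casual) + 0.2·1 + 0.3·h(Active) + 0.2·h(Reactivated)
h(Reactivated) = 0.4·h(Casual) + 0.2·0 + 0.2·1 + 0.1·h(Active) + 0.1·h(Reactivated)
Solving: h(Casual) = 0.5333, h(Active) = 0.6667, h(Reactivated) = 0.5333.
Starting from Casual, the probability is 0.5333.

0.5333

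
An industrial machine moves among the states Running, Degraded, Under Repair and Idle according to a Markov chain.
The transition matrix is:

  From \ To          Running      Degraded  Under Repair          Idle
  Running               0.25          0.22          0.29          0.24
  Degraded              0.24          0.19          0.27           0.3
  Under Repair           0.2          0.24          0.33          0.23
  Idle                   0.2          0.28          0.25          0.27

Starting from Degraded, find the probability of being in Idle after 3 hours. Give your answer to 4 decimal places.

0.2591

Propagate the distribution vector 3 hours from Degraded.
After 0 hours: (0.0000, 1.0000, 0.0000, 0.0000)
After 1 hour: (0.2400, 0.1900, 0.2700, 0.3000)
After 2 hours: (0.2196, 0.2377, 0.2850, 0.2577)
After 3 hours: (0.2205, 0.2340, 0.2863, 0.2591)
P(in Idle after 3 hours) = 0.2591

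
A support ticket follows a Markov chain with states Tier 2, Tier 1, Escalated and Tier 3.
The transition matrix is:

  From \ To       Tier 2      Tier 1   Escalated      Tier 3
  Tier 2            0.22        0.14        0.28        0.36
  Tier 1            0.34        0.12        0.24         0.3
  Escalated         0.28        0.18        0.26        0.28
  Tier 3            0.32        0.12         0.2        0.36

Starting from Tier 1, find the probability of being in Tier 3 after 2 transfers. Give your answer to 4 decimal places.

Propagate the distribution vector 2 transfers from Tier 1.
After 0 transfers: (0.0000, 1.0000, 0.0000, 0.0000)
After 1 transfer: (0.3400, 0.1200, 0.2400, 0.3000)
After 2 transfers: (0.2788, 0.1412, 0.2464, 0.3336)
P(in Tier 3 after 2 transfers) = 0.3336

0.3336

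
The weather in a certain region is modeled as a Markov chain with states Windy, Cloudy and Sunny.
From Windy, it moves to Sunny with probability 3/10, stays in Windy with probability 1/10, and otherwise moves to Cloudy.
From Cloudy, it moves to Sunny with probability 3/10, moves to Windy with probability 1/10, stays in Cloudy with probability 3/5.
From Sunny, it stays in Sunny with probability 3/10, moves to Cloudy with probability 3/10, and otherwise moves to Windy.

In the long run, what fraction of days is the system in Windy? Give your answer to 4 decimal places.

Let the stationary distribution be π with π = πP and π_1 + π_2 + π_3 = 1.
π_1 = 0.1·π_1 + 0.1·π_2 + 0.4·π_3
π_2 = 0.6·π_1 + 0.6·π_2 + 0.3·π_3
Solving with the normalization constraint gives π = (0.1900, 0.5100, 0.3000).
So the stationary probability of Windy is 0.1900.

0.1900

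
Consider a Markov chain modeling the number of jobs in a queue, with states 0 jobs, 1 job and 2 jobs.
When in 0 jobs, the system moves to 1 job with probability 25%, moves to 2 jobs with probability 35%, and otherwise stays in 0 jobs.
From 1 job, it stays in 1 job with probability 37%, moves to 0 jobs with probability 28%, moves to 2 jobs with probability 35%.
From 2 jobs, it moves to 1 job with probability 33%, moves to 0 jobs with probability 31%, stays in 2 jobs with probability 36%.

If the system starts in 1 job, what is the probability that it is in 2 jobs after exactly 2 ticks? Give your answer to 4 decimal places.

Sum over the intermediate state after 1 tick:
P = P(1 job→0 jobs)·P(0 jobs→2 jobs) + P(1 job→1 job)·P(1 job→2 jobs) + P(1 job→2 jobs)·P(2 jobs→2 jobs)
  = 0.28×0.35 + 0.37×0.35 + 0.35×0.36
  = 0.0980 + 0.1295 + 0.1260 = 0.3535

0.3535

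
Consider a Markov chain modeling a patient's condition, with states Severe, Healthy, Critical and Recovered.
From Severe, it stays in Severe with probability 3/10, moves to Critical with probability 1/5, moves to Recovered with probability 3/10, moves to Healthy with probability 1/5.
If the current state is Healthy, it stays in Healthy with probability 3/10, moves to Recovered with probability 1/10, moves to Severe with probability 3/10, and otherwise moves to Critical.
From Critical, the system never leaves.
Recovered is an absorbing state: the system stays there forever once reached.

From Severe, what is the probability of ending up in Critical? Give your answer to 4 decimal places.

0.4651

Let h(s) be the probability of absorption at Critical starting from transient state s. Then h(Critical) = 1 and h(Recovered) = 0. By first-step analysis:
h(Severe) = 0.3·h(Severe) + 0.2·h(Healthy) + 0.2·1 + 0.3·0
h(Healthy) = 0.3·h(Severe) + 0.3·h(Healthy) + 0.3·1 + 0.1·0
Solving: h(Severe) = 0.4651, h(Healthy) = 0.6279.
Starting from Severe, the probability is 0.4651.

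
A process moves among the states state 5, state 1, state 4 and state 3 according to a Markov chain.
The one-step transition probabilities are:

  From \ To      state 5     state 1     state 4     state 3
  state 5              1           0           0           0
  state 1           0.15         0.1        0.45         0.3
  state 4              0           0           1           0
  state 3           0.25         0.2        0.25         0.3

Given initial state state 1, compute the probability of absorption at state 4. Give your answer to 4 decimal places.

0.6842

Let h(s) be the probability of absorption at state 4 starting from transient state s. Then h(state 4) = 1 and h(state 5) = 0. By first-step analysis:
h(state 1) = 0.15·0 + 0.1·h(state 1) + 0.45·1 + 0.3·h(state 3)
h(state 3) = 0.25·0 + 0.2·h(state 1) + 0.25·1 + 0.3·h(state 3)
Solving: h(state 1) = 0.6842, h(state 3) = 0.5526.
Starting from state 1, the probability is 0.6842.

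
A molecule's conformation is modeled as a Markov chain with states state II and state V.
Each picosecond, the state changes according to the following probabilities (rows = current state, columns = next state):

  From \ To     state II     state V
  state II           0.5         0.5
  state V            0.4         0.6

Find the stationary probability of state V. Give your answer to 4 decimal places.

0.5556

Let the stationary distribution be π with π = πP and π_1 + π_2 = 1.
π_1 = 0.5·π_1 + 0.4·π_2
Solving with the normalization constraint gives π = (0.4444, 0.5556).
So the stationary probability of state V is 0.5556.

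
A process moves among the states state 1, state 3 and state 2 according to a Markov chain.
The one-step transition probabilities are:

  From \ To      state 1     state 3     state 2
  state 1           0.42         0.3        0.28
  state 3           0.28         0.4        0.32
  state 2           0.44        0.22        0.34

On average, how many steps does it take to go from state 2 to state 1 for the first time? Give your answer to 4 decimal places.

2.5184

Let t(s) be the expected number of steps to first reach state 1 from state s, with t(state 1) = 0. Conditioning on the first step:
t(state 3) = 1 + 0.4·t(state 3) + 0.32·t(state 2)
t(state 2) = 1 + 0.22·t(state 3) + 0.34·t(state 2)
Solving: t(state 3) = 3.0098, t(state 2) = 2.5184.
Expected steps from state 2 to state 1: 2.5184.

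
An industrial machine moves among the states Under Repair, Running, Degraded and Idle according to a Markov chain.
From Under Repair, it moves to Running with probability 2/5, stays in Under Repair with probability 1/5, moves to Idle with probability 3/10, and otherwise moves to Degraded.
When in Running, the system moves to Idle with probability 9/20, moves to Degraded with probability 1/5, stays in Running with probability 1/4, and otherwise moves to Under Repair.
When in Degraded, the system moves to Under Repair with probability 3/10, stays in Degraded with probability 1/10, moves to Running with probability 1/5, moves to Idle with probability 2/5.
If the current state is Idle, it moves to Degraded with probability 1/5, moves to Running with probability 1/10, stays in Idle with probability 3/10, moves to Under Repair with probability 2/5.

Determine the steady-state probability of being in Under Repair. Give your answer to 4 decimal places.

0.2629

Let the stationary distribution be π with π = πP and π_1 + π_2 + π_3 + π_4 = 1.
π_1 = 0.2·π_1 + 0.1·π_2 + 0.3·π_3 + 0.4·π_4
π_2 = 0.4·π_1 + 0.25·π_2 + 0.2·π_3 + 0.1·π_4
π_3 = 0.1·π_1 + 0.2·π_2 + 0.1·π_3 + 0.2·π_4
Solving with the normalization constraint gives π = (0.2629, 0.2290, 0.1579, 0.3501).
So the stationary probability of Under Repair is 0.2629.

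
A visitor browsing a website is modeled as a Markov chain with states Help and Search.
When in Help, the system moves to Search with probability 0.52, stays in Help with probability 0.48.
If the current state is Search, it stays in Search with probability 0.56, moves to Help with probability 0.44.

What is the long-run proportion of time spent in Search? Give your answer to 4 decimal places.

0.5417

Let the stationary distribution be π with π = πP and π_1 + π_2 = 1.
π_1 = 0.48·π_1 + 0.44·π_2
Solving with the normalization constraint gives π = (0.4583, 0.5417).
So the stationary probability of Search is 0.5417.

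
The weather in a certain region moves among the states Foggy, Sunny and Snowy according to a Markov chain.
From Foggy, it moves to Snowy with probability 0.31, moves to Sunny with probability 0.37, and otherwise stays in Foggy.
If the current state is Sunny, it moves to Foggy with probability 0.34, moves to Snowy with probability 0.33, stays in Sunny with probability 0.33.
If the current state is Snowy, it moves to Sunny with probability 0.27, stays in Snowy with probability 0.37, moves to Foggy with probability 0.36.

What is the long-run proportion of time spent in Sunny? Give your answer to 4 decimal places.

Let the stationary distribution be π with π = πP and π_1 + π_2 + π_3 = 1.
π_1 = 0.32·π_1 + 0.34·π_2 + 0.36·π_3
π_2 = 0.37·π_1 + 0.33·π_2 + 0.27·π_3
Solving with the normalization constraint gives π = (0.3399, 0.3234, 0.3367).
So the stationary probability of Sunny is 0.3234.

0.3234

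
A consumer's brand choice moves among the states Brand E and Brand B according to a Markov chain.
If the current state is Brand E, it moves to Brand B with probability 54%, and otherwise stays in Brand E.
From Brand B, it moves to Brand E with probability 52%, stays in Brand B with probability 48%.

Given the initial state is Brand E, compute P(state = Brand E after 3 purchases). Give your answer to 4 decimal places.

Propagate the distribution vector 3 purchases from Brand E.
After 0 purchases: (1.0000, 0.0000)
After 1 purchase: (0.4600, 0.5400)
After 2 purchases: (0.4924, 0.5076)
After 3 purchases: (0.4905, 0.5095)
P(in Brand E after 3 purchases) = 0.4905

0.4905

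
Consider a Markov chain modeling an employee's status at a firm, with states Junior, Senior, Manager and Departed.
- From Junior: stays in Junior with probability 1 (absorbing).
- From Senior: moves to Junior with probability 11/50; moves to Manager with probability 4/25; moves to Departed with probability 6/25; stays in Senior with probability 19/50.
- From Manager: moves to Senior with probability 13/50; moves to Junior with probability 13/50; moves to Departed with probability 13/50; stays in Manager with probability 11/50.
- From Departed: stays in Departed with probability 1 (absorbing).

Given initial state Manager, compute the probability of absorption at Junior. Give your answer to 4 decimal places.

Let h(s) be the probability of absorption at Junior starting from transient state s. Then h(Junior) = 1 and h(Departed) = 0. By first-step analysis:
h(Senior) = 0.22·1 + 0.38·h(Senior) + 0.16·h(Manager) + 0.24·0
h(Manager) = 0.26·1 + 0.26·h(Senior) + 0.22·h(Manager) + 0.26·0
Solving: h(Senior) = 0.4824, h(Manager) = 0.4941.
Starting from Manager, the probability is 0.4941.

0.4941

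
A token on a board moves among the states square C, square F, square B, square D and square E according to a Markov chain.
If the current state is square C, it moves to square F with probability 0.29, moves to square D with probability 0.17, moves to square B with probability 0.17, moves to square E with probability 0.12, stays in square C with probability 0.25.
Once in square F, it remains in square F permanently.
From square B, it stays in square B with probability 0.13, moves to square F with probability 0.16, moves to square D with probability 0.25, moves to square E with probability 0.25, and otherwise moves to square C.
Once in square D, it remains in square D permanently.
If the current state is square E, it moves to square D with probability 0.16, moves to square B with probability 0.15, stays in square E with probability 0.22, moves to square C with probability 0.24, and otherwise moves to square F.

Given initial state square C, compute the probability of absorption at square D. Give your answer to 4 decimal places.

0.4110

Let h(s) be the probability of absorption at square D starting from transient state s. Then h(square D) = 1 and h(square F) = 0. By first-step analysis:
h(square C) = 0.25·h(square C) + 0.29·0 + 0.17·h(square B) + 0.17·1 + 0.12·h(square E)
h(square B) = 0.21·h(square C) + 0.16·0 + 0.13·h(square B) + 0.25·1 + 0.25·h(square E)
h(square E) = 0.24·h(square C) + 0.23·0 + 0.15·h(square B) + 0.16·1 + 0.22·h(square E)
Solving: h(square C) = 0.4110, h(square B) = 0.5100, h(square E) = 0.4297.
Starting from square C, the probability is 0.4110.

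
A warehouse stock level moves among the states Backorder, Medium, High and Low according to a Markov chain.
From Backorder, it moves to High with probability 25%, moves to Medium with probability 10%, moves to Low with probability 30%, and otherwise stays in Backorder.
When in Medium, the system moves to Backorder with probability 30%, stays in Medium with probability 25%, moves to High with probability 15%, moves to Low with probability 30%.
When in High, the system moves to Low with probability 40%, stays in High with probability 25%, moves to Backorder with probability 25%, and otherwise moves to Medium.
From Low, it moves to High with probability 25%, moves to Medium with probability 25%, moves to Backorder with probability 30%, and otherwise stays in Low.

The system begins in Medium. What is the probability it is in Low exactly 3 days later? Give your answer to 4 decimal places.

Propagate the distribution vector 3 days from Medium.
After 0 days: (0.0000, 1.0000, 0.0000, 0.0000)
After 1 day: (0.3000, 0.2500, 0.1500, 0.3000)
After 2 days: (0.3075, 0.1825, 0.2250, 0.2850)
After 3 days: (0.3041, 0.1701, 0.2318, 0.2940)
P(in Low after 3 days) = 0.2940

0.2940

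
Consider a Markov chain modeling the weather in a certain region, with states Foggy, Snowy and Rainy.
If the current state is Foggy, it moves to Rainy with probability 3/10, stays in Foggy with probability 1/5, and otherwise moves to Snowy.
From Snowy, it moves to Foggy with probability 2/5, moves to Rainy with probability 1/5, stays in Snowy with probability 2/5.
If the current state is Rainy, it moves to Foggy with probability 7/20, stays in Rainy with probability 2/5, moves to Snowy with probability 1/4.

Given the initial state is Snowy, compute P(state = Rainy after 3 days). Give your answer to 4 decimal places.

Propagate the distribution vector 3 days from Snowy.
After 0 days: (0.0000, 1.0000, 0.0000)
After 1 day: (0.4000, 0.4000, 0.2000)
After 2 days: (0.3100, 0.4100, 0.2800)
After 3 days: (0.3240, 0.3890, 0.2870)
P(in Rainy after 3 days) = 0.2870

0.2870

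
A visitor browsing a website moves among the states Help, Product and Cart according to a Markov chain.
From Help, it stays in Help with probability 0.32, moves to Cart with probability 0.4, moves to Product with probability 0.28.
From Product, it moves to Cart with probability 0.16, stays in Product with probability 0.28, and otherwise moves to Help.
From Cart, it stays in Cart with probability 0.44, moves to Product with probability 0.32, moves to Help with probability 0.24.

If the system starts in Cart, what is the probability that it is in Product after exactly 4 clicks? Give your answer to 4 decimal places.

Propagate the distribution vector 4 clicks from Cart.
After 0 clicks: (0.0000, 0.0000, 1.0000)
After 1 click: (0.2400, 0.3200, 0.4400)
After 2 clicks: (0.3616, 0.2976, 0.3408)
After 3 clicks: (0.3642, 0.2936, 0.3422)
After 4 clicks: (0.3631, 0.2937, 0.3432)
P(in Product after 4 clicks) = 0.2937

0.2937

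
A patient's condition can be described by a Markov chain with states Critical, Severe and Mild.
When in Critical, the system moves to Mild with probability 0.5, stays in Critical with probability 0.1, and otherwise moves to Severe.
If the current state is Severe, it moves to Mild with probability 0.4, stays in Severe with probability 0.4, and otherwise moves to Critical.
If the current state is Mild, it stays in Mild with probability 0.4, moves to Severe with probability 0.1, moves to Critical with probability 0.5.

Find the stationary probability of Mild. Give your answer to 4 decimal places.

Let the stationary distribution be π with π = πP and π_1 + π_2 + π_3 = 1.
π_1 = 0.1·π_1 + 0.2·π_2 + 0.5·π_3
π_2 = 0.4·π_1 + 0.4·π_2 + 0.1·π_3
Solving with the normalization constraint gives π = (0.2991, 0.2710, 0.4299).
So the stationary probability of Mild is 0.4299.

0.4299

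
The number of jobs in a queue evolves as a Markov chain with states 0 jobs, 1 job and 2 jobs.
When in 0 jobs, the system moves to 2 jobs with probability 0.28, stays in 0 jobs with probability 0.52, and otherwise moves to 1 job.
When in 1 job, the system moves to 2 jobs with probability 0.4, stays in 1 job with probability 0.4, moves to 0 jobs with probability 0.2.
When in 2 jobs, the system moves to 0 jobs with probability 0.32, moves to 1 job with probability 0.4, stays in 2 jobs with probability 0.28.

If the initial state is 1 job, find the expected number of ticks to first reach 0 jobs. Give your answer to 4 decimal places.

Let t(s) be the expected number of ticks to first reach 0 jobs from state s, with t(0 jobs) = 0. Conditioning on the first tick:
t(1 job) = 1 + 0.4·t(1 job) + 0.4·t(2 jobs)
t(2 jobs) = 1 + 0.4·t(1 job) + 0.28·t(2 jobs)
Solving: t(1 job) = 4.1176, t(2 jobs) = 3.6765.
Expected ticks from 1 job to 0 jobs: 4.1176.

4.1176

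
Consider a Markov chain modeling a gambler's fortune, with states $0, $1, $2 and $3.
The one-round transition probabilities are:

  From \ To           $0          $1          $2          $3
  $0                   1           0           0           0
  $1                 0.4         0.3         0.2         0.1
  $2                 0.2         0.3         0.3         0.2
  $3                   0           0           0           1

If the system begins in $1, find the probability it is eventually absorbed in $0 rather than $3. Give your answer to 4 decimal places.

0.7442

Let h(s) be the probability of absorption at $0 starting from transient state s. Then h($0) = 1 and h($3) = 0. By first-step analysis:
h($1) = 0.4·1 + 0.3·h($1) + 0.2·h($2) + 0.1·0
h($2) = 0.2·1 + 0.3·h($1) + 0.3·h($2) + 0.2·0
Solving: h($1) = 0.7442, h($2) = 0.6047.
Starting from $1, the probability is 0.7442.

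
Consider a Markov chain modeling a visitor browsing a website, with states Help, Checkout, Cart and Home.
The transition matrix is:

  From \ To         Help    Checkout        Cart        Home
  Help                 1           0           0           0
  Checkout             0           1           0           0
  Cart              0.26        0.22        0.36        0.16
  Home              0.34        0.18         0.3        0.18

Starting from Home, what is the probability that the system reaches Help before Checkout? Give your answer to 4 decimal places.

0.6200

Let h(s) be the probability of absorption at Help starting from transient state s. Then h(Help) = 1 and h(Checkout) = 0. By first-step analysis:
h(Cart) = 0.26·1 + 0.22·0 + 0.36·h(Cart) + 0.16·h(Home)
h(Home) = 0.34·1 + 0.18·0 + 0.3·h(Cart) + 0.18·h(Home)
Solving: h(Cart) = 0.5612, h(Home) = 0.6200.
Starting from Home, the probability is 0.6200.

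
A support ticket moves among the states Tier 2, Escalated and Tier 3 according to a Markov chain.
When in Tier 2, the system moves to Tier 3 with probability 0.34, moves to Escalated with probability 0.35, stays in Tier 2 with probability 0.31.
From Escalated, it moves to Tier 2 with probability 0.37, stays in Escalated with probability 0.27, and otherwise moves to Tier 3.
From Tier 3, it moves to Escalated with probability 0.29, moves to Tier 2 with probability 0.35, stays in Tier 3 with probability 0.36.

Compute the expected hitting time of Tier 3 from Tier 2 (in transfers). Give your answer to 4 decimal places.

Let t(s) be the expected number of transfers to first reach Tier 3 from state s, with t(Tier 3) = 0. Conditioning on the first transfer:
t(Tier 2) = 1 + 0.31·t(Tier 2) + 0.35·t(Escalated)
t(Escalated) = 1 + 0.37·t(Tier 2) + 0.27·t(Escalated)
Solving: t(Tier 2) = 2.8862, t(Escalated) = 2.8327.
Expected transfers from Tier 2 to Tier 3: 2.8862.

2.8862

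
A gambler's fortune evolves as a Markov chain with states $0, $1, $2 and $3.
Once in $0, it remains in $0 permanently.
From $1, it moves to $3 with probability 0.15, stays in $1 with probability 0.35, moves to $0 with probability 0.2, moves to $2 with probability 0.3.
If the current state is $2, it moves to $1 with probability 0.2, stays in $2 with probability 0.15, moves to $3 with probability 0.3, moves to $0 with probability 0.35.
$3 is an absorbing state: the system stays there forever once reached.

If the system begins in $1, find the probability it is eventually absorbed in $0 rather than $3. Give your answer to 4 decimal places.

0.5584

Let h(s) be the probability of absorption at $0 starting from transient state s. Then h($0) = 1 and h($3) = 0. By first-step analysis:
h($1) = 0.2·1 + 0.35·h($1) + 0.3·h($2) + 0.15·0
h($2) = 0.35·1 + 0.2·h($1) + 0.15·h($2) + 0.3·0
Solving: h($1) = 0.5584, h($2) = 0.5431.
Starting from $1, the probability is 0.5584.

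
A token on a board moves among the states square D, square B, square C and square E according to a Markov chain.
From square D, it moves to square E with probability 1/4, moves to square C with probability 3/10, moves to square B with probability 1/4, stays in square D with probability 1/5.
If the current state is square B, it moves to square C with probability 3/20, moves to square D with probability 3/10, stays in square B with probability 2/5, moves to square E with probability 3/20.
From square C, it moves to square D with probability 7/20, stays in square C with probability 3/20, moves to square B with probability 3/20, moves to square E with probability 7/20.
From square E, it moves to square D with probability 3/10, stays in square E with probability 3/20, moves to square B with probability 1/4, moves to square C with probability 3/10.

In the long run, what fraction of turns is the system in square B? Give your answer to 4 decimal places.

Let the stationary distribution be π with π = πP and π_1 + π_2 + π_3 + π_4 = 1.
π_1 = 0.2·π_1 + 0.3·π_2 + 0.35·π_3 + 0.3·π_4
π_2 = 0.25·π_1 + 0.4·π_2 + 0.15·π_3 + 0.25·π_4
π_3 = 0.3·π_1 + 0.15·π_2 + 0.15·π_3 + 0.3·π_4
Solving with the normalization constraint gives π = (0.2830, 0.2675, 0.2260, 0.2235).
So the stationary probability of square B is 0.2675.

0.2675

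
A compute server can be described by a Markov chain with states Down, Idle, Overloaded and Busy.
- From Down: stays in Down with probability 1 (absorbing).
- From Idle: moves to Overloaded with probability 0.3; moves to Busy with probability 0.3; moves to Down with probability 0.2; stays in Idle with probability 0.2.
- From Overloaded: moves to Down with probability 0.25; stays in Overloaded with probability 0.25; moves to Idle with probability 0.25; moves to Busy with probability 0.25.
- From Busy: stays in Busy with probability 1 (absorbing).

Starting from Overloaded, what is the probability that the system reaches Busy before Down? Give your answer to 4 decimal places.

Let h(s) be the probability of absorption at Busy starting from transient state s. Then h(Busy) = 1 and h(Down) = 0. By first-step analysis:
h(Idle) = 0.2·0 + 0.2·h(Idle) + 0.3·h(Overloaded) + 0.3·1
h(Overloaded) = 0.25·0 + 0.25·h(Idle) + 0.25·h(Overloaded) + 0.25·1
Solving: h(Idle) = 0.5714, h(Overloaded) = 0.5238.
Starting from Overloaded, the probability is 0.5238.

0.5238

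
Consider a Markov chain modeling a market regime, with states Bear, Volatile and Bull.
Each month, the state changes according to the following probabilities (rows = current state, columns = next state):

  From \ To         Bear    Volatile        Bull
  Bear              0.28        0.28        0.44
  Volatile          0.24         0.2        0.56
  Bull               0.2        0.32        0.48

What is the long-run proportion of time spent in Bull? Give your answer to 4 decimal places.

0.4930

Let the stationary distribution be π with π = πP and π_1 + π_2 + π_3 = 1.
π_1 = 0.28·π_1 + 0.24·π_2 + 0.2·π_3
π_2 = 0.28·π_1 + 0.2·π_2 + 0.32·π_3
Solving with the normalization constraint gives π = (0.2295, 0.2775, 0.4930).
So the stationary probability of Bull is 0.4930.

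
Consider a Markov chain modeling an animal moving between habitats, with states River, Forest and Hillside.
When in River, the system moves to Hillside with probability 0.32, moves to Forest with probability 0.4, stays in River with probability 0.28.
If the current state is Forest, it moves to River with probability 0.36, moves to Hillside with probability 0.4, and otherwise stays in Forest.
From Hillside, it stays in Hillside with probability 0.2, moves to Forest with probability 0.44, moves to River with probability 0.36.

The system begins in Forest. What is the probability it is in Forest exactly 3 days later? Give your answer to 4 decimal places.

Propagate the distribution vector 3 days from Forest.
After 0 days: (0.0000, 1.0000, 0.0000)
After 1 day: (0.3600, 0.2400, 0.4000)
After 2 days: (0.3312, 0.3776, 0.2912)
After 3 days: (0.3335, 0.3512, 0.3153)
P(in Forest after 3 days) = 0.3512

0.3512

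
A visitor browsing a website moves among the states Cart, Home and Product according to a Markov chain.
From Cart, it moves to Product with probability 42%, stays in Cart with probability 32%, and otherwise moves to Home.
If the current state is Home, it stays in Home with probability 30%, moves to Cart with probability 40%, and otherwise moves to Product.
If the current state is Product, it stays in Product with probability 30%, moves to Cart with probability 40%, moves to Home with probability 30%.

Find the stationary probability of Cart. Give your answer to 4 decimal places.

Let the stationary distribution be π with π = πP and π_1 + π_2 + π_3 = 1.
π_1 = 0.32·π_1 + 0.4·π_2 + 0.4·π_3
π_2 = 0.26·π_1 + 0.3·π_2 + 0.3·π_3
Solving with the normalization constraint gives π = (0.3704, 0.2852, 0.3444).
So the stationary probability of Cart is 0.3704.

0.3704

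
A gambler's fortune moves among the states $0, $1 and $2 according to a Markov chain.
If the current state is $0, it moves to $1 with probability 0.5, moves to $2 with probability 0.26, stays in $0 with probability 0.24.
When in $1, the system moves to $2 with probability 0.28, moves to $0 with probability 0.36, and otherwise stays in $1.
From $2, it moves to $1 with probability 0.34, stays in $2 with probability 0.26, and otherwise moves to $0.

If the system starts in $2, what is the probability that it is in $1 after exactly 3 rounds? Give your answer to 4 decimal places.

0.3998

Propagate the distribution vector 3 rounds from $2.
After 0 rounds: (0.0000, 0.0000, 1.0000)
After 1 round: (0.4000, 0.3400, 0.2600)
After 2 rounds: (0.3224, 0.4108, 0.2668)
After 3 rounds: (0.3320, 0.3998, 0.2682)
P(in $1 after 3 rounds) = 0.3998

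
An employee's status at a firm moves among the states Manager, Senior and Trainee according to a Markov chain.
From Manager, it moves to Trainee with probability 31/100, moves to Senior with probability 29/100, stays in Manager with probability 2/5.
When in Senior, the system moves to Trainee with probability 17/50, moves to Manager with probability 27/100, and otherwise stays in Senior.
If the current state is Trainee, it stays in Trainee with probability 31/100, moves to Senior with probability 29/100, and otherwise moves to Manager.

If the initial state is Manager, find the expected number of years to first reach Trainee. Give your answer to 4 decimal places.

Let t(s) be the expected number of years to first reach Trainee from state s, with t(Trainee) = 0. Conditioning on the first year:
t(Manager) = 1 + 0.4·t(Manager) + 0.29·t(Senior)
t(Senior) = 1 + 0.27·t(Manager) + 0.39·t(Senior)
Solving: t(Manager) = 3.1283, t(Senior) = 3.0240.
Expected years from Manager to Trainee: 3.1283.

3.1283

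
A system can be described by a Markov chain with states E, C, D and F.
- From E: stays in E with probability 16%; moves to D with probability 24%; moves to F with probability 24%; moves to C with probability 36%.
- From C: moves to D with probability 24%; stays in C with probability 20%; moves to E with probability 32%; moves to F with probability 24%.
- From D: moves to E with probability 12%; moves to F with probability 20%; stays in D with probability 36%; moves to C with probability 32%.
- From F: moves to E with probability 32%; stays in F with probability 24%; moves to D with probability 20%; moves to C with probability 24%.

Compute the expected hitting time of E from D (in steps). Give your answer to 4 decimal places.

Let t(s) be the expected number of steps to first reach E from state s, with t(E) = 0. Conditioning on the first step:
t(C) = 1 + 0.2·t(C) + 0.24·t(D) + 0.24·t(F)
t(D) = 1 + 0.32·t(C) + 0.36·t(D) + 0.2·t(F)
t(F) = 1 + 0.24·t(C) + 0.2·t(D) + 0.24·t(F)
Solving: t(C) = 3.7377, t(D) = 4.5888, t(F) = 3.7037.
Expected steps from D to E: 4.5888.

4.5888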